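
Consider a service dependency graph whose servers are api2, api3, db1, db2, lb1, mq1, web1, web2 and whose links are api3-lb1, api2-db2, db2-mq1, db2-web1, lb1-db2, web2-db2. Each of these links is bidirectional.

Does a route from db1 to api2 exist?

No

db1 has no edges, so nothing is reachable from it.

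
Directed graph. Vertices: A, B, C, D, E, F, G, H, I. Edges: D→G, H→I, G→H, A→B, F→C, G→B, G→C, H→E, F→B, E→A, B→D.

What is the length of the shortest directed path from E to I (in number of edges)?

6

Distance 0: E.
Distance 1: A.
Distance 2: B.
Distance 3: D.
Distance 4: G.
Distance 5: C, H.
Distance 6: I — contains I.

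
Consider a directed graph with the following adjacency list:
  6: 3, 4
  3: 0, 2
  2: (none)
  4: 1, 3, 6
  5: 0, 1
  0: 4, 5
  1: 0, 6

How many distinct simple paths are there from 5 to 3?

7

5→0→4→1→6→3
5→0→4→3
5→0→4→6→3
5→1→0→4→3
5→1→0→4→6→3
5→1→6→3
5→1→6→4→3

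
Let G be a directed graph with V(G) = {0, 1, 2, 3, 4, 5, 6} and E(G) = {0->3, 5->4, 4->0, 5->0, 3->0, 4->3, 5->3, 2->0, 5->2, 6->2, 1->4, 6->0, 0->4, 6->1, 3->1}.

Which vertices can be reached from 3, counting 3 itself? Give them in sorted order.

0, 1, 3, 4

Start at 3.
Its neighbours: 0, 1.
Then their neighbours: 4.
Nothing further is reachable.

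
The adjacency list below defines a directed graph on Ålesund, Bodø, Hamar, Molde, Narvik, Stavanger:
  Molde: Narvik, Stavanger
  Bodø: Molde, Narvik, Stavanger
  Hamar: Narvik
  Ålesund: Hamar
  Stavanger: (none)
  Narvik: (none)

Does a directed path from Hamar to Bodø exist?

Explore from Hamar.
Distance 1: reach Narvik.
The search from Hamar is exhausted; no directed path reaches Bodø.

No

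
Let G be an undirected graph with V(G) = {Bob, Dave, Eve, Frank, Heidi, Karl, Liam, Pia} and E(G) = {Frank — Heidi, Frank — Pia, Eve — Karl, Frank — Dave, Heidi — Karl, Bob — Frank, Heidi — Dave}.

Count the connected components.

From Bob: component {Bob, Dave, Eve, Frank, Heidi, Karl, Pia}.
From Liam: component {Liam}.
That's 2 components.

2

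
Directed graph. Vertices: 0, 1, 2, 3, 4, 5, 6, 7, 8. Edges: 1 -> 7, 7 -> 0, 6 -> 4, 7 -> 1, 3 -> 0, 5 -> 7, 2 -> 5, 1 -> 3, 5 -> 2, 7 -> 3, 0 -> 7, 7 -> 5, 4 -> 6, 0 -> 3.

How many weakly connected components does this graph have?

From 0: component {0, 1, 2, 3, 5, 7}.
From 4: component {4, 6}.
From 8: component {8}.
That's 3 components.

3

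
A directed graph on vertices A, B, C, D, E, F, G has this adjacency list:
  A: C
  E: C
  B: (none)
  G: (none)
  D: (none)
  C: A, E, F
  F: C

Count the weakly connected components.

4

From A: component {A, C, E, F}.
From B: component {B}.
From D: component {D}.
From G: component {G}.
That's 4 components.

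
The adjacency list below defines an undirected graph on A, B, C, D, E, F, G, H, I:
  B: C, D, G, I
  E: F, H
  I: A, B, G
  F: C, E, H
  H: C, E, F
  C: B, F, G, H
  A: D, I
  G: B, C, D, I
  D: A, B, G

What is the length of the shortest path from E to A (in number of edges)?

5

Distance 0: E.
Distance 1: F, H.
Distance 2: C.
Distance 3: B, G.
Distance 4: D, I.
Distance 5: A — contains A.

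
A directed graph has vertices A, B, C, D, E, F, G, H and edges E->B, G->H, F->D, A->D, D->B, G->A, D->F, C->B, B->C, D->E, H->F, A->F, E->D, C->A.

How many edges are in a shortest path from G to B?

Distance 0: G.
Distance 1: A, H.
Distance 2: D, F.
Distance 3: B, E — contains B.

3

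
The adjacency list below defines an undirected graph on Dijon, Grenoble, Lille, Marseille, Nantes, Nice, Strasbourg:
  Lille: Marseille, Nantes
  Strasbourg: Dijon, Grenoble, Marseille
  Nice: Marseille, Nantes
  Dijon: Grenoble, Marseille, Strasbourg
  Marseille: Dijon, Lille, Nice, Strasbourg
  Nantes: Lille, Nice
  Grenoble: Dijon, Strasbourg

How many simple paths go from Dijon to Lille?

6

Dijon–Grenoble–Strasbourg–Marseille–Lille
Dijon–Grenoble–Strasbourg–Marseille–Nice–Nantes–Lille
Dijon–Marseille–Lille
Dijon–Marseille–Nice–Nantes–Lille
Dijon–Strasbourg–Marseille–Lille
Dijon–Strasbourg–Marseille–Nice–Nantes–Lille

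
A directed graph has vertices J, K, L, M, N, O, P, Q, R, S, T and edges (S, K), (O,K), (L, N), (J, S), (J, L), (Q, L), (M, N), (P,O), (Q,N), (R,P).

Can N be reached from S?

Explore from S.
Distance 1: reach K.
The search from S is exhausted; no directed path reaches N.

No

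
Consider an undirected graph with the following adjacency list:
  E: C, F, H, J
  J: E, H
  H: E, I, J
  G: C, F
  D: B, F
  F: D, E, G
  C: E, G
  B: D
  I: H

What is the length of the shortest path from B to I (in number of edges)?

5

Distance 0: B.
Distance 1: D.
Distance 2: F.
Distance 3: E, G.
Distance 4: C, H, J.
Distance 5: I — contains I.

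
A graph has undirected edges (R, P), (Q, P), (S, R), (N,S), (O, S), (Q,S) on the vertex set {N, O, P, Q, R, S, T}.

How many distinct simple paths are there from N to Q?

2

N–S–Q
N–S–R–P–Q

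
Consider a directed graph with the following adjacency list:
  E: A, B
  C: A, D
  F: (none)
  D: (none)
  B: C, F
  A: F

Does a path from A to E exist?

No

Explore from A.
Distance 1: reach F.
The search from A is exhausted; no directed path reaches E.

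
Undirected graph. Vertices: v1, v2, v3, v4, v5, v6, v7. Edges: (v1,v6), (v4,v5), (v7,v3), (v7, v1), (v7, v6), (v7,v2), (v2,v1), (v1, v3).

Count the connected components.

2

From v1: component {v1, v2, v3, v6, v7}.
From v4: component {v4, v5}.
That's 2 components.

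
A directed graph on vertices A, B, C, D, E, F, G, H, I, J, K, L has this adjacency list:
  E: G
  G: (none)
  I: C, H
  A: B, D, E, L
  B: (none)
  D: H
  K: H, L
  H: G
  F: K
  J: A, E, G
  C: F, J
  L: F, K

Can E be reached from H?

Explore from H.
Distance 1: reach G.
The search from H is exhausted; no directed path reaches E.

No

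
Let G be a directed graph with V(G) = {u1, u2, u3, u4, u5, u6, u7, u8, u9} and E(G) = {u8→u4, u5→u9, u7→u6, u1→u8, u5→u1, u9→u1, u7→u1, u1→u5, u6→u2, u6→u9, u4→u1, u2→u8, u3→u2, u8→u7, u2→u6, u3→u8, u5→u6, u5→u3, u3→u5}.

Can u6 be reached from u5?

Yes

Explore from u5.
Distance 1: reach u1, u3, u6, u9.
Found u6.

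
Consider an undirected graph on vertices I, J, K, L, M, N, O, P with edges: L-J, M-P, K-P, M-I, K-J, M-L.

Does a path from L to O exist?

No

Explore from L.
Distance 1: reach J, M.
Distance 2: reach I, K, P.
The search is exhausted without reaching O; it lies in a different component.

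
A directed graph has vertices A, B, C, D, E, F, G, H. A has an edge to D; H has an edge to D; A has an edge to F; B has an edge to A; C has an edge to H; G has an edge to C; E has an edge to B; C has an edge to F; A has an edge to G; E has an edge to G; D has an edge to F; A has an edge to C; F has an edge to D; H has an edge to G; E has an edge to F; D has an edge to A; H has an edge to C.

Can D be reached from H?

Explore from H.
Distance 1: reach C, D, G.
Found D.

Yes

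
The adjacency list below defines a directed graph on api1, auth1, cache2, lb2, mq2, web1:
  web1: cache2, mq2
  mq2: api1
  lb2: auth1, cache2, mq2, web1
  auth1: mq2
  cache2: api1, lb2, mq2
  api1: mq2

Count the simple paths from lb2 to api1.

lb2→auth1→mq2→api1
lb2→cache2→api1
lb2→cache2→mq2→api1
lb2→mq2→api1
lb2→web1→cache2→api1
lb2→web1→cache2→mq2→api1
lb2→web1→mq2→api1

7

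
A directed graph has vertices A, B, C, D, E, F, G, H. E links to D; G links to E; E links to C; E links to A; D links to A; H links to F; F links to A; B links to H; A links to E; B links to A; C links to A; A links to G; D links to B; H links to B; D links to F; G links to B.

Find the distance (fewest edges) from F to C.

3

Distance 0: F.
Distance 1: A.
Distance 2: E, G.
Distance 3: B, C, D — contains C.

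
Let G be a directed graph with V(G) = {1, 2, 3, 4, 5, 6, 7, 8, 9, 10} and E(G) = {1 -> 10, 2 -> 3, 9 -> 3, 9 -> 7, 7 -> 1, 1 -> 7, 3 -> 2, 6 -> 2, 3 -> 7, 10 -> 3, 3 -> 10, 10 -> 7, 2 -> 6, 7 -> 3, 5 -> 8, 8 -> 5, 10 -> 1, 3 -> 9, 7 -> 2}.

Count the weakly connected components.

From 1: component {1, 2, 3, 6, 7, 9, 10}.
From 4: component {4}.
From 5: component {5, 8}.
That's 3 components.

3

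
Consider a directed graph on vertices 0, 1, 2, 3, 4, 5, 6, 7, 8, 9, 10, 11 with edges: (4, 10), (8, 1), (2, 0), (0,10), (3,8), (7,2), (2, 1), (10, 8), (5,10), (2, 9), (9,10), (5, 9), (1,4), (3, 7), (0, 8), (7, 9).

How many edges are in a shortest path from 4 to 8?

Distance 0: 4.
Distance 1: 10.
Distance 2: 8 — contains 8.

2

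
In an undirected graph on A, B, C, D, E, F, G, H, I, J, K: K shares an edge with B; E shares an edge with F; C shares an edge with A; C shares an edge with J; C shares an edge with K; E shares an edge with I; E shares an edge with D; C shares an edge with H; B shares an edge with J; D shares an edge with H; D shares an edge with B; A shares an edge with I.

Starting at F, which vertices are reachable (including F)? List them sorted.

Start at F.
Its neighbours: E.
Then their neighbours: D, I.
Then next layer: A, B, H.
Then next layer: C, J, K.
Nothing further is reachable.

A, B, C, D, E, F, H, I, J, K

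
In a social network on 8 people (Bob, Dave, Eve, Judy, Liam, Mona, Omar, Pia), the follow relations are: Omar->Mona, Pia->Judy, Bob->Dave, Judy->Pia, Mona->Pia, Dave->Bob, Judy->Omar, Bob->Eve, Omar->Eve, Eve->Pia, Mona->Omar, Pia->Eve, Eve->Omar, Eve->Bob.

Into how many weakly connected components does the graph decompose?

From Bob: component {Bob, Dave, Eve, Judy, Mona, Omar, Pia}.
From Liam: component {Liam}.
That's 2 components.

2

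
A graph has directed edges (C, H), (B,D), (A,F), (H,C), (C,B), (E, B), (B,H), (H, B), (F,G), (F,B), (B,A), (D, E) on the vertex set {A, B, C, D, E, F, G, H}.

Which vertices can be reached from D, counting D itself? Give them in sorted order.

A, B, C, D, E, F, G, H

Start at D.
Its neighbours: E.
Then their neighbours: B.
Then next layer: A, H.
Then next layer: C, F.
Then next layer: G.
Every vertex is now reached.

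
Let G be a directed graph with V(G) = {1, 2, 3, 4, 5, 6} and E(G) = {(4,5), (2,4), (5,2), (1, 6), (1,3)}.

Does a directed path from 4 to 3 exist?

Explore from 4.
Distance 1: reach 5.
Distance 2: reach 2.
The search from 4 is exhausted; no directed path reaches 3.

No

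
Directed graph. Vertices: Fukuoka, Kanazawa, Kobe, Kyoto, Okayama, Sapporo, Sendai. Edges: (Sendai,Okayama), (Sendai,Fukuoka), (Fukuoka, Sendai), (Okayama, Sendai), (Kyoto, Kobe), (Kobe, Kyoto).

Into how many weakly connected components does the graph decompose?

From Fukuoka: component {Fukuoka, Okayama, Sendai}.
From Kanazawa: component {Kanazawa}.
From Kobe: component {Kobe, Kyoto}.
From Sapporo: component {Sapporo}.
That's 4 components.

4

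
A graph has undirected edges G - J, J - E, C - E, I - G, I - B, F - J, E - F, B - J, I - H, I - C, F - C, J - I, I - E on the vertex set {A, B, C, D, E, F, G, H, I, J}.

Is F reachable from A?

A has no edges, so nothing is reachable from it.

No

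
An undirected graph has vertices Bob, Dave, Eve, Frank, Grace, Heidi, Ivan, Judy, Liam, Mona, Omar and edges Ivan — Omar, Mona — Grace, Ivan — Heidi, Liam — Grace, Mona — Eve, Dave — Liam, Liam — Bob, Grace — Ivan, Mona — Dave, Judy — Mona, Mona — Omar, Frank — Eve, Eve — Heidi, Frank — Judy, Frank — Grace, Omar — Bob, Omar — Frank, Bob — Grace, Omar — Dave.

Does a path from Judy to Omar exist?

Explore from Judy.
Distance 1: reach Frank, Mona.
Distance 2: reach Dave, Eve, Grace, Omar.
Found Omar.

Yes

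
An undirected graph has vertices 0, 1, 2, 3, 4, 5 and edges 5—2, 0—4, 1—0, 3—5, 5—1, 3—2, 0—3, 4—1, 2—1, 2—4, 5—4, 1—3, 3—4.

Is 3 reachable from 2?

Yes

Explore from 2.
Distance 1: reach 1, 3, 4, 5.
Found 3.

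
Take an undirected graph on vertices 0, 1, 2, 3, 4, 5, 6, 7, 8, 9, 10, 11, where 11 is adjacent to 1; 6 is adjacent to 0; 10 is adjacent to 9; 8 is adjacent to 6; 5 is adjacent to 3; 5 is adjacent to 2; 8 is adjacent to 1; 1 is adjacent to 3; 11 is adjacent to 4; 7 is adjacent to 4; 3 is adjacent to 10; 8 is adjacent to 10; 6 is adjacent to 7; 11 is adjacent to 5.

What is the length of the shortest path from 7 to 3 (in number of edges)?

Distance 0: 7.
Distance 1: 4, 6.
Distance 2: 0, 8, 11.
Distance 3: 1, 5, 10.
Distance 4: 2, 3, 9 — contains 3.

4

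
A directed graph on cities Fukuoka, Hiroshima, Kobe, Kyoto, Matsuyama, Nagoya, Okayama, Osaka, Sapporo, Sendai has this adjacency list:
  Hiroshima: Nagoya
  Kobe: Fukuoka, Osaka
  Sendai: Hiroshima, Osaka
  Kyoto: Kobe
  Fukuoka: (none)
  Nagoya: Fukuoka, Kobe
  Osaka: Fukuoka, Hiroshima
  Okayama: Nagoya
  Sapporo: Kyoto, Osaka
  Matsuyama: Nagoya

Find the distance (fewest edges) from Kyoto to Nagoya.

Distance 0: Kyoto.
Distance 1: Kobe.
Distance 2: Fukuoka, Osaka.
Distance 3: Hiroshima.
Distance 4: Nagoya — contains Nagoya.

4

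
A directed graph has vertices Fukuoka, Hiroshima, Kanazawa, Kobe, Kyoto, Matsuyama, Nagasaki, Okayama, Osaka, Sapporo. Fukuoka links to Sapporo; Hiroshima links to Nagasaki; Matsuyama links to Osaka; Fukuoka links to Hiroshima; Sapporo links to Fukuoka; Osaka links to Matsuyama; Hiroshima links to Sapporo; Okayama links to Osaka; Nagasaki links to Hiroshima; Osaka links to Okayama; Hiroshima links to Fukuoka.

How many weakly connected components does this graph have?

From Fukuoka: component {Fukuoka, Hiroshima, Nagasaki, Sapporo}.
From Kanazawa: component {Kanazawa}.
From Kobe: component {Kobe}.
From Kyoto: component {Kyoto}.
From Matsuyama: component {Matsuyama, Okayama, Osaka}.
That's 5 components.

5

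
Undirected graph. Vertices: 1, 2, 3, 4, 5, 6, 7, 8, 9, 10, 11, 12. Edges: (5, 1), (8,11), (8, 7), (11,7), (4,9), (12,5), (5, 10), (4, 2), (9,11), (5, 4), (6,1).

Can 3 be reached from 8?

No

Explore from 8.
Distance 1: reach 7, 11.
Distance 2: reach 9.
Distance 3: reach 4.
Distance 4: reach 2, 5.
Distance 5: reach 1, 10, 12.
Distance 6: reach 6.
The search is exhausted without reaching 3; it lies in a different component.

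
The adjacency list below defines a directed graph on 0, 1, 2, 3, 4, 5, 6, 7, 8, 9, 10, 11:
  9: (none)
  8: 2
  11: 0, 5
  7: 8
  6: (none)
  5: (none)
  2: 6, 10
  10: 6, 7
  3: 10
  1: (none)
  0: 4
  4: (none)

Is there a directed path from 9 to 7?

9 has no outgoing edges, so nothing is reachable from it.

No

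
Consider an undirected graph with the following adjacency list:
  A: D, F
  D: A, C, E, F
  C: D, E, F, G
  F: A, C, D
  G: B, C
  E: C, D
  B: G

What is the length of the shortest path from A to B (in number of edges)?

4

Distance 0: A.
Distance 1: D, F.
Distance 2: C, E.
Distance 3: G.
Distance 4: B — contains B.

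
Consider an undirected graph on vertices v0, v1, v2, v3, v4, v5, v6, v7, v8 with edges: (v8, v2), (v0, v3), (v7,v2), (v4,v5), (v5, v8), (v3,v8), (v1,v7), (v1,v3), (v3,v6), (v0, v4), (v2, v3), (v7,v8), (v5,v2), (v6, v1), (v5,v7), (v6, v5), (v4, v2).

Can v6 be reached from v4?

Yes

Explore from v4.
Distance 1: reach v0, v2, v5.
Distance 2: reach v3, v6, v7, v8.
Found v6.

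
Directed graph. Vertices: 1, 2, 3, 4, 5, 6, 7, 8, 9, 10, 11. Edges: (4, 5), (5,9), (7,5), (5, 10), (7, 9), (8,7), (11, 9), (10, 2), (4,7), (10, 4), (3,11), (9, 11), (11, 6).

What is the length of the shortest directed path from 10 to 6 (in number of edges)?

Distance 0: 10.
Distance 1: 2, 4.
Distance 2: 5, 7.
Distance 3: 9.
Distance 4: 11.
Distance 5: 6 — contains 6.

5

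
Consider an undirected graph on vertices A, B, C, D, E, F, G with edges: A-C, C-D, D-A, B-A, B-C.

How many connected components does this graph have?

From A: component {A, B, C, D}.
From E: component {E}.
From F: component {F}.
From G: component {G}.
That's 4 components.

4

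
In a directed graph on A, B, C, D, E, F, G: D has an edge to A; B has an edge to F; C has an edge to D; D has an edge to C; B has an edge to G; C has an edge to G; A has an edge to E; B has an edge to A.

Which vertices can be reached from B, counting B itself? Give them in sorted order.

Start at B.
Its neighbours: A, F, G.
Then their neighbours: E.
Nothing further is reachable.

A, B, E, F, G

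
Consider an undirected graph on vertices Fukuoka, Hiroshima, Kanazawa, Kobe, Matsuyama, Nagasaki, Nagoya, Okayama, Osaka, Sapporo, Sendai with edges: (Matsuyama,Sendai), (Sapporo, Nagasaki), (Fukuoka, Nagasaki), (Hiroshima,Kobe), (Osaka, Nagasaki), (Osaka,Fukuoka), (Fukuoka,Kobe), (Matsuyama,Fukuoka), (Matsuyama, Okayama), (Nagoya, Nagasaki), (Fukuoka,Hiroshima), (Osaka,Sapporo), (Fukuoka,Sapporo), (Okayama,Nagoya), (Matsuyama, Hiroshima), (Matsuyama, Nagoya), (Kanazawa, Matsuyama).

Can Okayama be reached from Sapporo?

Explore from Sapporo.
Distance 1: reach Fukuoka, Nagasaki, Osaka.
Distance 2: reach Hiroshima, Kobe, Matsuyama, Nagoya.
Distance 3: reach Kanazawa, Okayama, Sendai.
Found Okayama.

Yes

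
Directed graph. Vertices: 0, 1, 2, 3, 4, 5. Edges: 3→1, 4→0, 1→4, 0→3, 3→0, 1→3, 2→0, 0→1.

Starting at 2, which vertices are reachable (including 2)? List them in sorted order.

Start at 2.
Its neighbours: 0.
Then their neighbours: 1, 3.
Then next layer: 4.
Nothing further is reachable.

0, 1, 2, 3, 4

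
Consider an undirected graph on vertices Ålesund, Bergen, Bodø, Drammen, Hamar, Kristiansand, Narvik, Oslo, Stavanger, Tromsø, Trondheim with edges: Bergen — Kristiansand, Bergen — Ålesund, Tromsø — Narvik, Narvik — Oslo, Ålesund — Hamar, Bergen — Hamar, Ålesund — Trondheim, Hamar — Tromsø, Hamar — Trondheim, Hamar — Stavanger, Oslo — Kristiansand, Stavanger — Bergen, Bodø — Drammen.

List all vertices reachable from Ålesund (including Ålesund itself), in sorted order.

Start at Ålesund.
Its neighbours: Bergen, Hamar, Trondheim.
Then their neighbours: Kristiansand, Stavanger, Tromsø.
Then next layer: Narvik, Oslo.
Nothing further is reachable.

Ålesund, Bergen, Hamar, Kristiansand, Narvik, Oslo, Stavanger, Tromsø, Trondheim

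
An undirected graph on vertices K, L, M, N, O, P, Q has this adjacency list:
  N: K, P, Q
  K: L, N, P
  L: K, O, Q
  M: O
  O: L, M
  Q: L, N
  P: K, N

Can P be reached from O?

Explore from O.
Distance 1: reach L, M.
Distance 2: reach K, Q.
Distance 3: reach N, P.
Found P.

Yes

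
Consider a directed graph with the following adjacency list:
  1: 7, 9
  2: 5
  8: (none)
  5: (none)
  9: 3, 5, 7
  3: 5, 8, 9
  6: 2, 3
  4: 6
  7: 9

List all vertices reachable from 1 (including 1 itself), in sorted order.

1, 3, 5, 7, 8, 9

Start at 1.
Its neighbours: 7, 9.
Then their neighbours: 3, 5.
Then next layer: 8.
Nothing further is reachable.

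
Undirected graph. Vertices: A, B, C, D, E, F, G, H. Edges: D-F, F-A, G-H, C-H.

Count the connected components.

From A: component {A, D, F}.
From B: component {B}.
From C: component {C, G, H}.
From E: component {E}.
That's 4 components.

4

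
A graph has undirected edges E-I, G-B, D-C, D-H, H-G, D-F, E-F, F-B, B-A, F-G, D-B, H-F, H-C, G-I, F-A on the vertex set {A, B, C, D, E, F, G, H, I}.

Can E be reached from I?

Explore from I.
Distance 1: reach E, G.
Found E.

Yes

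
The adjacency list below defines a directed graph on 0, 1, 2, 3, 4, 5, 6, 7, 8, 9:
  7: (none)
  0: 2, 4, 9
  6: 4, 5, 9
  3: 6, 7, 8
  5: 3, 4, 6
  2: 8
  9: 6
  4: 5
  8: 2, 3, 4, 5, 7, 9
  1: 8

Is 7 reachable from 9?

Yes

Explore from 9.
Distance 1: reach 6.
Distance 2: reach 4, 5.
Distance 3: reach 3.
Distance 4: reach 7, 8.
Found 7.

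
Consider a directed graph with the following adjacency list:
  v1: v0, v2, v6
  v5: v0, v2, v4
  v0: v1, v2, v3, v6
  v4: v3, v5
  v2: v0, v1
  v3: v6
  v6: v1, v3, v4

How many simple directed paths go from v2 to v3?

v2→v0→v1→v6→v3
v2→v0→v1→v6→v4→v3
v2→v0→v3
v2→v0→v6→v3
v2→v0→v6→v4→v3
v2→v1→v0→v3
v2→v1→v0→v6→v3
v2→v1→v0→v6→v4→v3
v2→v1→v6→v3
v2→v1→v6→v4→v3
v2→v1→v6→v4→v5→v0→v3

11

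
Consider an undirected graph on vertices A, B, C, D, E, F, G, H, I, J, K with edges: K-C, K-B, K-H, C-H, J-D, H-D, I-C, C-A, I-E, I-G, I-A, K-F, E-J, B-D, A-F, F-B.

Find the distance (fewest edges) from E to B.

Distance 0: E.
Distance 1: I, J.
Distance 2: A, C, D, G.
Distance 3: B, F, H, K — contains B.

3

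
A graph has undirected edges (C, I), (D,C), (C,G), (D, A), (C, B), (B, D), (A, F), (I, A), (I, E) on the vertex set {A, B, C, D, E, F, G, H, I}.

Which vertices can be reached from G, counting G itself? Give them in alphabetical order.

A, B, C, D, E, F, G, I

Start at G.
Its neighbours: C.
Then their neighbours: B, D, I.
Then next layer: A, E.
Then next layer: F.
Nothing further is reachable.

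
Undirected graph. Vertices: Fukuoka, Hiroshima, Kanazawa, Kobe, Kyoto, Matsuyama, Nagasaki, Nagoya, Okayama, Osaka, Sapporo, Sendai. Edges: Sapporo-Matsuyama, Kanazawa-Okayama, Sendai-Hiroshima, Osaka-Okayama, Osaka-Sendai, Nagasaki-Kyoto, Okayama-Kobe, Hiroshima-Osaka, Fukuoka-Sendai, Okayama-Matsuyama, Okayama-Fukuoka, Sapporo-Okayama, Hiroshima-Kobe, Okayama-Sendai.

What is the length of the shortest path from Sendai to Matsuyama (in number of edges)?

2

Distance 0: Sendai.
Distance 1: Fukuoka, Hiroshima, Okayama, Osaka.
Distance 2: Kanazawa, Kobe, Matsuyama, Sapporo — contains Matsuyama.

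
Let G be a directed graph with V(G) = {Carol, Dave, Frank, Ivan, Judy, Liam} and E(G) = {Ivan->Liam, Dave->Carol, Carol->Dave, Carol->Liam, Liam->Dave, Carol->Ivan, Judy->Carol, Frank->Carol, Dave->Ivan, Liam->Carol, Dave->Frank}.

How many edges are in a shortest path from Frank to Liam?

Distance 0: Frank.
Distance 1: Carol.
Distance 2: Dave, Ivan, Liam — contains Liam.

2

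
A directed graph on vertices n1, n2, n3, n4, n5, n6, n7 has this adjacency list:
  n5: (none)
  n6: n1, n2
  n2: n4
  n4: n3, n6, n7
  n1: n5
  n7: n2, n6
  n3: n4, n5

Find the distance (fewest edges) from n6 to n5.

Distance 0: n6.
Distance 1: n1, n2.
Distance 2: n4, n5 — contains n5.

2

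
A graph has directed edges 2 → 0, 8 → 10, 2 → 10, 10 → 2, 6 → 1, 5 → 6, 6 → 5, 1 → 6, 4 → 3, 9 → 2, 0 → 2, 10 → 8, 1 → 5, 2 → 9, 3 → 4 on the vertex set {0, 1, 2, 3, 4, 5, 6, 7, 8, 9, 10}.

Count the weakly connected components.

From 0: component {0, 2, 8, 9, 10}.
From 1: component {1, 5, 6}.
From 3: component {3, 4}.
From 7: component {7}.
That's 4 components.

4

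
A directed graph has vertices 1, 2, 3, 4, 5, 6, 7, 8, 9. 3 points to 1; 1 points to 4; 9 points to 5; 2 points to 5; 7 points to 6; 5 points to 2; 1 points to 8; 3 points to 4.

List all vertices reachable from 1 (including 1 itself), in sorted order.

Start at 1.
Its neighbours: 4, 8.
Nothing further is reachable.

1, 4, 8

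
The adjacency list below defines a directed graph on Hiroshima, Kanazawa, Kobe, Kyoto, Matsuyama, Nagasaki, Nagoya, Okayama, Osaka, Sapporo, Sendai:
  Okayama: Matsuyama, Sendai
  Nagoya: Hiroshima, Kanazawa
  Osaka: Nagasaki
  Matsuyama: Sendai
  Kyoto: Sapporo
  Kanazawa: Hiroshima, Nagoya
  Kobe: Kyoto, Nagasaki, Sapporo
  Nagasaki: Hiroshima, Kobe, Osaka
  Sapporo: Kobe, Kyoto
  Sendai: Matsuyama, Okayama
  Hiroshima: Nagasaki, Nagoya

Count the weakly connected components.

From Hiroshima: component {Hiroshima, Kanazawa, Kobe, Kyoto, Nagasaki, Nagoya, Osaka, Sapporo}.
From Matsuyama: component {Matsuyama, Okayama, Sendai}.
That's 2 components.

2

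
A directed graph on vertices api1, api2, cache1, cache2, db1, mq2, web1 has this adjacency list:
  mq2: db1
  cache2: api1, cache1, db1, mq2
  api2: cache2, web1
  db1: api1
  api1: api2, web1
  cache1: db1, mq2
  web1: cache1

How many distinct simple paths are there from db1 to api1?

1

db1→api1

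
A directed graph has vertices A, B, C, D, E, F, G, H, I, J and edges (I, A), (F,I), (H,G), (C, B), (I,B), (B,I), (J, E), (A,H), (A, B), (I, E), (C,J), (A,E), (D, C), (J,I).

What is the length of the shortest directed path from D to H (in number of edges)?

Distance 0: D.
Distance 1: C.
Distance 2: B, J.
Distance 3: E, I.
Distance 4: A.
Distance 5: H — contains H.

5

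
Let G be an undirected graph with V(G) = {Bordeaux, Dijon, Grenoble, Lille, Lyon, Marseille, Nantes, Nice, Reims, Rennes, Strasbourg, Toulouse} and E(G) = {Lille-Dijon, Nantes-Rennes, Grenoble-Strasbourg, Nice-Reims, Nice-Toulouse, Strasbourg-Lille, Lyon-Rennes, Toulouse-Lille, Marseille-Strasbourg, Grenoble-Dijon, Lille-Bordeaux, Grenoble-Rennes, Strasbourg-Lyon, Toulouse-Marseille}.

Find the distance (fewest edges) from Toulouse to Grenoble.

3

Distance 0: Toulouse.
Distance 1: Lille, Marseille, Nice.
Distance 2: Bordeaux, Dijon, Reims, Strasbourg.
Distance 3: Grenoble, Lyon — contains Grenoble.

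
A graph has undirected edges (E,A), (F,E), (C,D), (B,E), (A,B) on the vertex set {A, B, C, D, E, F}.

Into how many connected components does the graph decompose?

2

From A: component {A, B, E, F}.
From C: component {C, D}.
That's 2 components.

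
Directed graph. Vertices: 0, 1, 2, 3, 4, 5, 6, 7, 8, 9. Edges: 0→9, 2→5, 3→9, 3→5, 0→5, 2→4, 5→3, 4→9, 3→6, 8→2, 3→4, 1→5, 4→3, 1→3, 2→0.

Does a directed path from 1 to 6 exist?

Explore from 1.
Distance 1: reach 3, 5.
Distance 2: reach 4, 6, 9.
Found 6.

Yes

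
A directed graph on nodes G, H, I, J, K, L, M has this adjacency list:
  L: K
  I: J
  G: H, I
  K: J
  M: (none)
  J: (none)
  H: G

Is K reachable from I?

Explore from I.
Distance 1: reach J.
The search from I is exhausted; no directed path reaches K.

No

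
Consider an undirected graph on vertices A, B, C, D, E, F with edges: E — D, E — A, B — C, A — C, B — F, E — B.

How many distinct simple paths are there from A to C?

A–C
A–E–B–C

2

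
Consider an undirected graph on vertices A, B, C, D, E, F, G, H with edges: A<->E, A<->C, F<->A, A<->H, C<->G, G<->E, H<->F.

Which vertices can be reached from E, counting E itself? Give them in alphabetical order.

Start at E.
Its neighbours: A, G.
Then their neighbours: C, F, H.
Nothing further is reachable.

A, C, E, F, G, H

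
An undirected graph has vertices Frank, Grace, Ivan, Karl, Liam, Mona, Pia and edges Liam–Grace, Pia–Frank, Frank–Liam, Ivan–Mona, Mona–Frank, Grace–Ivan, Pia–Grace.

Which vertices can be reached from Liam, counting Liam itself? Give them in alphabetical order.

Frank, Grace, Ivan, Liam, Mona, Pia

Start at Liam.
Its neighbours: Frank, Grace.
Then their neighbours: Ivan, Mona, Pia.
Nothing further is reachable.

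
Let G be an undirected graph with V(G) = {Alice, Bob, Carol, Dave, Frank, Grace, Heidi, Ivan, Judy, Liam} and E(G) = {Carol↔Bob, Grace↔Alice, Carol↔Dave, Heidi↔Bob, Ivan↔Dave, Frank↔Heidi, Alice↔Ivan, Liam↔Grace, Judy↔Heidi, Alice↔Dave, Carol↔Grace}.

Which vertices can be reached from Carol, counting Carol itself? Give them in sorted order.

Alice, Bob, Carol, Dave, Frank, Grace, Heidi, Ivan, Judy, Liam

Start at Carol.
Its neighbours: Bob, Dave, Grace.
Then their neighbours: Alice, Heidi, Ivan, Liam.
Then next layer: Frank, Judy.
Every vertex is now reached.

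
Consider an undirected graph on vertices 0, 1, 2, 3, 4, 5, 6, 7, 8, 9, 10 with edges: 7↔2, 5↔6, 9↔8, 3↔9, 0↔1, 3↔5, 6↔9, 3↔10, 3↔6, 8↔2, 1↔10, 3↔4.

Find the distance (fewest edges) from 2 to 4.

Distance 0: 2.
Distance 1: 7, 8.
Distance 2: 9.
Distance 3: 3, 6.
Distance 4: 4, 5, 10 — contains 4.

4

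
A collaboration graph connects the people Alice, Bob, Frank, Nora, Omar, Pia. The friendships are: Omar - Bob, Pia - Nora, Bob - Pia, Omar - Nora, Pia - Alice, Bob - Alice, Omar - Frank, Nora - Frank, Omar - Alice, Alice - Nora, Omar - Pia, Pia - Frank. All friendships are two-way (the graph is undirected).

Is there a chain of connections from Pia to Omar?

Explore from Pia.
Distance 1: reach Alice, Bob, Frank, Nora, Omar.
Found Omar.

Yes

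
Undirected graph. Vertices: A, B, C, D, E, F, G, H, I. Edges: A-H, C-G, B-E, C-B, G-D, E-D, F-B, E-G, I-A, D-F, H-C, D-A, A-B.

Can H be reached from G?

Explore from G.
Distance 1: reach C, D, E.
Distance 2: reach A, B, F, H.
Found H.

Yes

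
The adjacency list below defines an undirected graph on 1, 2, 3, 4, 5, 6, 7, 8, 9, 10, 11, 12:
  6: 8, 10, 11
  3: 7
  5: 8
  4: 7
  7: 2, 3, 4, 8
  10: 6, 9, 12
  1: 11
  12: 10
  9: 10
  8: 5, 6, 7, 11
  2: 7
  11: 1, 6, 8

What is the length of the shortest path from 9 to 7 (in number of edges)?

Distance 0: 9.
Distance 1: 10.
Distance 2: 6, 12.
Distance 3: 8, 11.
Distance 4: 1, 5, 7 — contains 7.

4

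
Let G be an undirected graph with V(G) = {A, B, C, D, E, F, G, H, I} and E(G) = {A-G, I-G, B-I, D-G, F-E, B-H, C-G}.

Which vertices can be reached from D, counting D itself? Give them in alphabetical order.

Start at D.
Its neighbours: G.
Then their neighbours: A, C, I.
Then next layer: B.
Then next layer: H.
Nothing further is reachable.

A, B, C, D, G, H, I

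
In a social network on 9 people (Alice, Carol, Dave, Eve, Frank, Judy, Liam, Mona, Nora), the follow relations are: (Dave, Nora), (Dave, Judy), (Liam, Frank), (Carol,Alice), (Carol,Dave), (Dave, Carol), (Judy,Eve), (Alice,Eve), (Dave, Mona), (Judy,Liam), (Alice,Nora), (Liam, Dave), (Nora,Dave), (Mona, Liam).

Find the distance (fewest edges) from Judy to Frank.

Distance 0: Judy.
Distance 1: Eve, Liam.
Distance 2: Dave, Frank — contains Frank.

2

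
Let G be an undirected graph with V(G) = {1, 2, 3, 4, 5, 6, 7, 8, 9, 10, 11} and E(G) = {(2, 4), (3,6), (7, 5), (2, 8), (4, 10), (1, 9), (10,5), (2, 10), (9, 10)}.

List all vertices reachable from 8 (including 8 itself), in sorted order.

1, 2, 4, 5, 7, 8, 9, 10

Start at 8.
Its neighbours: 2.
Then their neighbours: 4, 10.
Then next layer: 5, 9.
Then next layer: 1, 7.
Nothing further is reachable.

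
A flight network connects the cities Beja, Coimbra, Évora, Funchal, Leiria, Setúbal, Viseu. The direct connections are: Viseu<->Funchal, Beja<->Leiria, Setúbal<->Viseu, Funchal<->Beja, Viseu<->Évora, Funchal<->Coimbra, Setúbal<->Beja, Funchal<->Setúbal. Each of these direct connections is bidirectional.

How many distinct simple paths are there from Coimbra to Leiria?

3

Coimbra–Funchal–Beja–Leiria
Coimbra–Funchal–Setúbal–Beja–Leiria
Coimbra–Funchal–Viseu–Setúbal–Beja–Leiria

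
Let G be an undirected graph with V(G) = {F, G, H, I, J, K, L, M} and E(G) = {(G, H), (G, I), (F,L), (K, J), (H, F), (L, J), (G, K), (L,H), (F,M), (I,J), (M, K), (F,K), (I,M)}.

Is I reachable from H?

Explore from H.
Distance 1: reach F, G, L.
Distance 2: reach I, J, K, M.
Found I.

Yes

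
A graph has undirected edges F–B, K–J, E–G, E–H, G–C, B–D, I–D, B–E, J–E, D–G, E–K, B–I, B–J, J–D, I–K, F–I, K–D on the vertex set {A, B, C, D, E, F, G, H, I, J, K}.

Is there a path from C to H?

Yes

Explore from C.
Distance 1: reach G.
Distance 2: reach D, E.
Distance 3: reach B, H, I, J, K.
Found H.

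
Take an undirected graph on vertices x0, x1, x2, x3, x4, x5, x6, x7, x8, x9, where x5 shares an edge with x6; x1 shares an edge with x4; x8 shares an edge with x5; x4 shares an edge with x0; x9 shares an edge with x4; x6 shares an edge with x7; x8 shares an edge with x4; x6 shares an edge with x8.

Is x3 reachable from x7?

Explore from x7.
Distance 1: reach x6.
Distance 2: reach x5, x8.
Distance 3: reach x4.
Distance 4: reach x0, x1, x9.
The search is exhausted without reaching x3; it lies in a different component.

No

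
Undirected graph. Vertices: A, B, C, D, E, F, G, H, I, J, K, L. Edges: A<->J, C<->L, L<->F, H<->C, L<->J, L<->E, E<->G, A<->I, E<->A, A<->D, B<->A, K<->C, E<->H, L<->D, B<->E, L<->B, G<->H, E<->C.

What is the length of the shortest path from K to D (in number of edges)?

3

Distance 0: K.
Distance 1: C.
Distance 2: E, H, L.
Distance 3: A, B, D, F, G, J — contains D.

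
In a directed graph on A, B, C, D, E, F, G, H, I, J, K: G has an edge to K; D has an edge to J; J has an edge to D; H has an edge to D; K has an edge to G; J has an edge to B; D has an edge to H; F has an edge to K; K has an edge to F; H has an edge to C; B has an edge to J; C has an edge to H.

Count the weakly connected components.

From A: component {A}.
From B: component {B, C, D, H, J}.
From E: component {E}.
From F: component {F, G, K}.
From I: component {I}.
That's 5 components.

5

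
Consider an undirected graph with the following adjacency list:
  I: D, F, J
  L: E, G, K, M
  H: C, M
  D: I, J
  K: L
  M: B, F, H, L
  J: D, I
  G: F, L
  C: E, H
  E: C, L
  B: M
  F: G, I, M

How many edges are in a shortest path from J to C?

Distance 0: J.
Distance 1: D, I.
Distance 2: F.
Distance 3: G, M.
Distance 4: B, H, L.
Distance 5: C, E, K — contains C.

5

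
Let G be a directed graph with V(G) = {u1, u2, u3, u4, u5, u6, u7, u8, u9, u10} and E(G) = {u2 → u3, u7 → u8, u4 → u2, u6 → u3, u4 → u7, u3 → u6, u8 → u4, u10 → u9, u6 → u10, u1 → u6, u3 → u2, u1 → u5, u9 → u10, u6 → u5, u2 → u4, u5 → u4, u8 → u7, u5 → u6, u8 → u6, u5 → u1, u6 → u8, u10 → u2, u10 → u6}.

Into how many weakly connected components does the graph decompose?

1

From u1: component {u1, u2, u3, u4, u5, u6, u7, u8, u9, u10}.
That's 1 component.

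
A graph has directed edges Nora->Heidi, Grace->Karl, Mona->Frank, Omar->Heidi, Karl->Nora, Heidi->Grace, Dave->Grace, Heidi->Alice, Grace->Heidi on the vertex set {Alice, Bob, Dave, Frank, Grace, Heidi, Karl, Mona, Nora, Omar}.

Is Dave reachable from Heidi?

No

Explore from Heidi.
Distance 1: reach Alice, Grace.
Distance 2: reach Karl.
Distance 3: reach Nora.
The search from Heidi is exhausted; no directed path reaches Dave.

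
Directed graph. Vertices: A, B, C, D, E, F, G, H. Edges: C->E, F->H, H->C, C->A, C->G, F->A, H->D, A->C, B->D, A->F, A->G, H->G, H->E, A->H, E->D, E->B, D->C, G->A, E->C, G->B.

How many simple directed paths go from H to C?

7

H→C
H→D→C
H→E→B→D→C
H→E→C
H→E→D→C
H→G→A→C
H→G→B→D→C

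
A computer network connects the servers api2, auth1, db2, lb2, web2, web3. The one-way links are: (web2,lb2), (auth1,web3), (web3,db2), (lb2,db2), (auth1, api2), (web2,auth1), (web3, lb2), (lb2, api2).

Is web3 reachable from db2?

db2 has no outgoing edges, so nothing is reachable from it.

No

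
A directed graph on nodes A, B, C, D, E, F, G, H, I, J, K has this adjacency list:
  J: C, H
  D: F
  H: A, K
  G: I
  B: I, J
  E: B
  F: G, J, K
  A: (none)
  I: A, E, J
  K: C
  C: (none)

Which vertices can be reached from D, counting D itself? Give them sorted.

A, B, C, D, E, F, G, H, I, J, K

Start at D.
Its neighbours: F.
Then their neighbours: G, J, K.
Then next layer: C, H, I.
Then next layer: A, E.
Then next layer: B.
Every vertex is now reached.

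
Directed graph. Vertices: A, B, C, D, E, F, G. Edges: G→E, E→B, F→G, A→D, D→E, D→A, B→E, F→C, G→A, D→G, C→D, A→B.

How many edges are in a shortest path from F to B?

3

Distance 0: F.
Distance 1: C, G.
Distance 2: A, D, E.
Distance 3: B — contains B.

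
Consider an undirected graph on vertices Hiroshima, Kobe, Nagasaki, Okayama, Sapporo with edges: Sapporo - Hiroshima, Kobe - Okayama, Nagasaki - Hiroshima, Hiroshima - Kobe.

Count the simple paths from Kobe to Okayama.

Kobe–Okayama

1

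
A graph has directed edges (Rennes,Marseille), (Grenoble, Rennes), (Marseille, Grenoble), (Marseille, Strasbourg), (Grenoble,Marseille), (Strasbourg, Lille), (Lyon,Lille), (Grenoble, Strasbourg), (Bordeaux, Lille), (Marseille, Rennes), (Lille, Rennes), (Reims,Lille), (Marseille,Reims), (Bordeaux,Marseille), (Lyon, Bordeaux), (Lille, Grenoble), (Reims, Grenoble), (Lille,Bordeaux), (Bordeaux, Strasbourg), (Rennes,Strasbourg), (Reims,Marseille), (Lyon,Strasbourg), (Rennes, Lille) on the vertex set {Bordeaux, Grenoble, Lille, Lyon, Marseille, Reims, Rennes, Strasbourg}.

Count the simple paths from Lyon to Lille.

Lyon→Bordeaux→Lille
Lyon→Bordeaux→Marseille→Grenoble→Rennes→Lille
Lyon→Bordeaux→Marseille→Grenoble→Rennes→Strasbourg→Lille
Lyon→Bordeaux→Marseille→Grenoble→Strasbourg→Lille
Lyon→Bordeaux→Marseille→Reims→Grenoble→Rennes→Lille
Lyon→Bordeaux→Marseille→Reims→Grenoble→Rennes→Strasbourg→Lille
Lyon→Bordeaux→Marseille→Reims→Grenoble→Strasbourg→Lille
Lyon→Bordeaux→Marseille→Reims→Lille
Lyon→Bordeaux→Marseille→Rennes→Lille
Lyon→Bordeaux→Marseille→Rennes→Strasbourg→Lille
Lyon→Bordeaux→Marseille→Strasbourg→Lille
Lyon→Bordeaux→Strasbourg→Lille
Lyon→Lille
Lyon→Strasbourg→Lille

14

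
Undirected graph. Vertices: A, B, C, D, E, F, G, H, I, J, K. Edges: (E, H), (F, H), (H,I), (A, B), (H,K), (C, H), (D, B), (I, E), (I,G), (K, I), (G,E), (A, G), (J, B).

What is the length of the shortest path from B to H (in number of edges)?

Distance 0: B.
Distance 1: A, D, J.
Distance 2: G.
Distance 3: E, I.
Distance 4: H, K — contains H.

4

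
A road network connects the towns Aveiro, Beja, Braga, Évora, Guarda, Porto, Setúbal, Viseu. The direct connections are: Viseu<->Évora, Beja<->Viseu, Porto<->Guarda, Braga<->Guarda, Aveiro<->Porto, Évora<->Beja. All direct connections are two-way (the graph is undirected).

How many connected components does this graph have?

From Aveiro: component {Aveiro, Braga, Guarda, Porto}.
From Beja: component {Beja, Évora, Viseu}.
From Setúbal: component {Setúbal}.
That's 3 components.

3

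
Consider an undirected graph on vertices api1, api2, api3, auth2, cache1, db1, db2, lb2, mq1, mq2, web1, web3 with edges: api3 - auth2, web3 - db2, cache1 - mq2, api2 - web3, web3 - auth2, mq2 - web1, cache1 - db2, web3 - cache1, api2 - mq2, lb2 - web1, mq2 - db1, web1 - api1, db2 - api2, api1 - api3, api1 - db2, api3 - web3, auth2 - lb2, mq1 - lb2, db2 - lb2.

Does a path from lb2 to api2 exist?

Explore from lb2.
Distance 1: reach auth2, db2, mq1, web1.
Distance 2: reach api1, api2, api3, cache1, mq2, web3.
Found api2.

Yes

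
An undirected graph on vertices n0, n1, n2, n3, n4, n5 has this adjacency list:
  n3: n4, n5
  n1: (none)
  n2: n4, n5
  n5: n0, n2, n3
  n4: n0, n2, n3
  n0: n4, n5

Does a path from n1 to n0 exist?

n1 has no edges, so nothing is reachable from it.

No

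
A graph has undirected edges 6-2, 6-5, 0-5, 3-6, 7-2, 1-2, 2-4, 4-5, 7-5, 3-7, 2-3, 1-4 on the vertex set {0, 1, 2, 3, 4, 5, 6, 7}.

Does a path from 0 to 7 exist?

Yes

Explore from 0.
Distance 1: reach 5.
Distance 2: reach 4, 6, 7.
Found 7.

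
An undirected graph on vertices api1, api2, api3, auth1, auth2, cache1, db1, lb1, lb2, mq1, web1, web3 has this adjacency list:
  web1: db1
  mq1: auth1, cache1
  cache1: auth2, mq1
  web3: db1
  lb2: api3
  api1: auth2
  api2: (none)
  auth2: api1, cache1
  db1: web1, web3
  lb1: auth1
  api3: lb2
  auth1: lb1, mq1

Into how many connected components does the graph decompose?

From api1: component {api1, auth1, auth2, cache1, lb1, mq1}.
From api2: component {api2}.
From api3: component {api3, lb2}.
From db1: component {db1, web1, web3}.
That's 4 components.

4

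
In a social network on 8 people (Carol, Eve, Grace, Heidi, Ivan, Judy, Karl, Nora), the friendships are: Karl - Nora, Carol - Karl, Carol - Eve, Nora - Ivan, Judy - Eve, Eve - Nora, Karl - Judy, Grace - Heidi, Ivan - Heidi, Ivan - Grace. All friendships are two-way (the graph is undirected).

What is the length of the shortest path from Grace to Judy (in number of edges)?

Distance 0: Grace.
Distance 1: Heidi, Ivan.
Distance 2: Nora.
Distance 3: Eve, Karl.
Distance 4: Carol, Judy — contains Judy.

4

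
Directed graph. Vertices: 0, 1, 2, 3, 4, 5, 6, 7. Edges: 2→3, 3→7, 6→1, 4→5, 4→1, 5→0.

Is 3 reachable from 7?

7 has no outgoing edges, so nothing is reachable from it.

No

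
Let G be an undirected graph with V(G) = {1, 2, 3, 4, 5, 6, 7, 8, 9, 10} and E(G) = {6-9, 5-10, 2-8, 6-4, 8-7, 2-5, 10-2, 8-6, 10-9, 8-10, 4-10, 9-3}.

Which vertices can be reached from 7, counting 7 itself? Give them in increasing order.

Start at 7.
Its neighbours: 8.
Then their neighbours: 2, 6, 10.
Then next layer: 4, 5, 9.
Then next layer: 3.
Nothing further is reachable.

2, 3, 4, 5, 6, 7, 8, 9, 10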